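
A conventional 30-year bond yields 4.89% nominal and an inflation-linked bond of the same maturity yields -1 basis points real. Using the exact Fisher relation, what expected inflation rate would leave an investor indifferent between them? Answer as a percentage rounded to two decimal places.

(1 + π) = (1 + i)/(1 + r) = 1.04890 / 0.99990 = 1.049005
Break-even inflation = 1.049005 − 1 → 4.90%.

4.90%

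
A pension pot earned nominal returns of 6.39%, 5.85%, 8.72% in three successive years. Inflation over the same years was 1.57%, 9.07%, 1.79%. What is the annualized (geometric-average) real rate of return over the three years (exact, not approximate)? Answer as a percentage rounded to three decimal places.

Nominal growth factor = 1.0639 × 1.0585 × 1.0872 = 1.22433740
Price-level growth factor = 1.0157 × 1.0907 × 1.0179 = 1.12765404
Real growth factor = 1.22433740 / 1.12765404 = 1.08573849
Annualized real rate = 1.08573849^(1/3) − 1 = 2.7800% → 2.780%.

2.780%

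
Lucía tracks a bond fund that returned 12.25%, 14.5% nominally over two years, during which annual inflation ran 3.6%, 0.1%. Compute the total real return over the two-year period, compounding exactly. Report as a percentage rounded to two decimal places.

Compound the nominal returns: 1.1225 × 1.1450 = 1.285263.
Compound inflation: 1.0360 × 1.0010 = 1.037036.
Deflate: 1.285263 / 1.037036 = 1.239362.
Total real return = 1.239362 − 1 → 23.94%.

23.94%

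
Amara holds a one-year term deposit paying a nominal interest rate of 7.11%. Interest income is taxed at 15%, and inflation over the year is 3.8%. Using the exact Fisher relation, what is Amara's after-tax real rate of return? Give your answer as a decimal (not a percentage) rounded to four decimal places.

After-tax nominal return = 7.11% × (1 − 0.15) = 6.0435%.
1 + r = 1.060435 / 1.03800 = 1.021614
After-tax real rate = 1.021614 − 1 → 0.0216.

0.0216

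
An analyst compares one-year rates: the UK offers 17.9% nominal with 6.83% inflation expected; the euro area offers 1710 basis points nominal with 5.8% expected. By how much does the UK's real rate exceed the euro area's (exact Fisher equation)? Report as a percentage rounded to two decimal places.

The UK: (1 + 0.1790)/(1 + 0.0683) − 1 = 10.3623%
The euro area: (1 + 0.1710)/(1 + 0.0580) − 1 = 10.6805%
Differential = 10.3623% − 10.6805% = -0.3183% → -0.32%.

-0.32%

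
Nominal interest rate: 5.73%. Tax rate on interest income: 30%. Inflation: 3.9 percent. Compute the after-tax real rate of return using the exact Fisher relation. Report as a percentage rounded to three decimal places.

After-tax nominal return = 5.73% × (1 − 0.3) = 4.0110%.
1 + r = 1.04011 / 1.03900 = 1.001068
After-tax real rate = 1.001068 − 1 → 0.107%.

0.107%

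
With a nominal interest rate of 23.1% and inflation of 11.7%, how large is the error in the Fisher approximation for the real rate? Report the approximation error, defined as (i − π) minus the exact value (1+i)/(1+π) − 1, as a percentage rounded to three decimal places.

Approximate: r ≈ 23.100% − 11.700% = 11.4000%
Exact: (1 + 0.2310)/(1 + 0.1170) − 1 = 10.2059%
Error = 11.4000% − 10.2059% = 1.1941% → 1.194%.

1.194%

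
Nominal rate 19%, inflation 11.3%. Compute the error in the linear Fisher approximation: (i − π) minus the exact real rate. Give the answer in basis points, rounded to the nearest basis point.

78 basis points

Approximate: r ≈ 19.000% − 11.300% = 7.7000%
Exact: (1 + 0.1900)/(1 + 0.1130) − 1 = 6.9182%
Error = 7.7000% − 6.9182% = 0.7818% → 78 basis points.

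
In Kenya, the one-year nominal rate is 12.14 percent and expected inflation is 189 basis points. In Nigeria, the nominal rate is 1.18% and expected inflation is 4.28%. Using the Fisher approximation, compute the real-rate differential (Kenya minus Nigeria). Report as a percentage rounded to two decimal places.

13.35%

Kenya: 12.14% − 1.89% = 10.250%
Nigeria: 1.18% − 4.28% = -3.100%
Differential = 13.350% → 13.35%.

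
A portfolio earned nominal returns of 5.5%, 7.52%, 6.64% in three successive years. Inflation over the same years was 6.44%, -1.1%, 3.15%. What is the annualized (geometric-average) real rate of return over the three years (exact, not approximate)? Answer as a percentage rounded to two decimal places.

Compound the nominal returns: 1.0550 × 1.0752 × 1.0664 = 1.20965591.
Compound inflation: 1.0644 × 0.9890 × 1.0315 = 1.08585139.
Deflate: 1.20965591 / 1.08585139 = 1.11401609.
Annualized real rate = 1.11401609^(1/3) − 1 = 3.6646% → 3.66%.

3.66%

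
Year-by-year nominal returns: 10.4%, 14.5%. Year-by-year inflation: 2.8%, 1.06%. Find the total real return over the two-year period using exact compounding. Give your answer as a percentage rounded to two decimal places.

21.68%

Compound the nominal returns: 1.1040 × 1.1450 = 1.264080.
Compound inflation: 1.0280 × 1.0106 = 1.038897.
Deflate: 1.264080 / 1.038897 = 1.216752.
Total real return = 1.216752 − 1 → 21.68%.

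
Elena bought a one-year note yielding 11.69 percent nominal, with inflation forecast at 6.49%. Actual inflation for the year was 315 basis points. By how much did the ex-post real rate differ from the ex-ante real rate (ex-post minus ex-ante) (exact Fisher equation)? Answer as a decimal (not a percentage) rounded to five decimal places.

0.03396

Ex-ante: (1 + 0.1169)/(1 + 0.0649) − 1 = 4.8831%
Ex-post: (1 + 0.1169)/(1 + 0.0315) − 1 = 8.2792%
Difference (ex-post − ex-ante) = 3.3961% → 0.03396.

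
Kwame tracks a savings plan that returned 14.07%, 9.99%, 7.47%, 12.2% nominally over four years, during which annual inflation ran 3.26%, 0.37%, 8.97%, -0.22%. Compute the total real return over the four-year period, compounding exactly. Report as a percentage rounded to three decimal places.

34.251%

Compound the nominal returns: 1.1407 × 1.0999 × 1.0747 × 1.1220 = 1.512881.
Compound inflation: 1.0326 × 1.0037 × 1.0897 × 0.9978 = 1.126903.
Deflate: 1.512881 / 1.126903 = 1.342512.
Total real return = 1.342512 − 1 → 34.251%.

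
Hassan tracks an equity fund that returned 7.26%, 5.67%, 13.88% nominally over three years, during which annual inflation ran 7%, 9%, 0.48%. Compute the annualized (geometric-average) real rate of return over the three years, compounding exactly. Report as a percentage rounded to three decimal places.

3.272%

Nominal growth factor = 1.0726 × 1.0567 × 1.1388 = 1.29073462
Price-level growth factor = 1.0700 × 1.0900 × 1.0048 = 1.17189824
Real growth factor = 1.29073462 / 1.17189824 = 1.10140503
Annualized real rate = 1.10140503^(1/3) − 1 = 3.2719% → 3.272%.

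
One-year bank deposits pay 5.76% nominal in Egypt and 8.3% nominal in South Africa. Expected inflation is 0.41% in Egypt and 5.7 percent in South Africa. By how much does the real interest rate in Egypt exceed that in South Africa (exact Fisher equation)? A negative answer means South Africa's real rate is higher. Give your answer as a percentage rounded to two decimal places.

2.87%

Egypt: (1 + 0.0576)/(1 + 0.0041) − 1 = 5.3282%
South Africa: (1 + 0.0830)/(1 + 0.0570) − 1 = 2.4598%
Differential = 5.3282% − 2.4598% = 2.8684% → 2.87%.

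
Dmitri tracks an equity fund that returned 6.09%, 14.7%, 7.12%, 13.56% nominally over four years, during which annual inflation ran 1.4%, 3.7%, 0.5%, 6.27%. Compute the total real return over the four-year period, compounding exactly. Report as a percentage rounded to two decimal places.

Compound the nominal returns: 1.0609 × 1.1470 × 1.0712 × 1.1356 = 1.480246.
Compound inflation: 1.0140 × 1.0370 × 1.0050 × 1.0627 = 1.123035.
Deflate: 1.480246 / 1.123035 = 1.318076.
Total real return = 1.318076 − 1 → 31.81%.

31.81%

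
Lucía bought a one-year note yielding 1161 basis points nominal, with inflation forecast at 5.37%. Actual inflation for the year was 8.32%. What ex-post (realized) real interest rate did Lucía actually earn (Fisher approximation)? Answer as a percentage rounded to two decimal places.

3.29%

Ex-post: 11.61% − 8.32% = 3.290%
So the realized real rate is 3.29%.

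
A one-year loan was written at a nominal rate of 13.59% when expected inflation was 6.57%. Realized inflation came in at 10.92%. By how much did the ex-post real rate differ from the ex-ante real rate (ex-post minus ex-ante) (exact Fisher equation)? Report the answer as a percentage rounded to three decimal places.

Ex-ante: (1 + 0.1359)/(1 + 0.0657) − 1 = 6.5872%
Ex-post: (1 + 0.1359)/(1 + 0.1092) − 1 = 2.4071%
Difference (ex-post − ex-ante) = -4.1801% → -4.180%.

-4.180%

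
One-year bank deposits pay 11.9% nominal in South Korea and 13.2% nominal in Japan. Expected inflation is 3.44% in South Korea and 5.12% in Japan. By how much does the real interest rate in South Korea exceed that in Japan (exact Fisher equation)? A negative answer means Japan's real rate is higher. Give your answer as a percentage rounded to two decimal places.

South Korea: (1 + 0.1190)/(1 + 0.0344) − 1 = 8.1787%
Japan: (1 + 0.1320)/(1 + 0.0512) − 1 = 7.6865%
Differential = 8.1787% − 7.6865% = 0.4922% → 0.49%.

0.49%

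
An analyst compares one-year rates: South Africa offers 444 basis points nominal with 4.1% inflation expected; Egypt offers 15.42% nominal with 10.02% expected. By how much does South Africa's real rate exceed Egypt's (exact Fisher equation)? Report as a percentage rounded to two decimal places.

South Africa: (1 + 0.0444)/(1 + 0.0410) − 1 = 0.3266%
Egypt: (1 + 0.1542)/(1 + 0.1002) − 1 = 4.9082%
Differential = 0.3266% − 4.9082% = -4.5816% → -4.58%.

-4.58%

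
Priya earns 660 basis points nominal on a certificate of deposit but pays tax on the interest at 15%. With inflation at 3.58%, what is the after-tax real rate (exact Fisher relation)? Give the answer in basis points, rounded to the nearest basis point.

After-tax nominal return = 6.6% × (1 − 0.15) = 5.6100%.
1 + r = 1.05610 / 1.03580 = 1.019598
After-tax real rate = 1.019598 − 1 → 196 basis points.

196 basis points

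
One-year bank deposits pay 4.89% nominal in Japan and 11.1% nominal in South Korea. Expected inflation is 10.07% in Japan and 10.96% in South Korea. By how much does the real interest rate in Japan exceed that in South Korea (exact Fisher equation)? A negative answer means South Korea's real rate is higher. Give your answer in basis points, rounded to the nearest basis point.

-483 basis points

Japan: (1 + 0.0489)/(1 + 0.1007) − 1 = -4.7061%
South Korea: (1 + 0.1110)/(1 + 0.1096) − 1 = 0.1262%
Differential = -4.7061% − 0.1262% = -4.8323% → -483 basis points.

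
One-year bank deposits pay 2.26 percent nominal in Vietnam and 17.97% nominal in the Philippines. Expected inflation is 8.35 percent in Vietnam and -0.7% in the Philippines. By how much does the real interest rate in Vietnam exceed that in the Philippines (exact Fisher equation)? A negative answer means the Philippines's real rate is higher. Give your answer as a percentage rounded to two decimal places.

Vietnam: (1 + 0.0226)/(1 + 0.0835) − 1 = -5.6207%
The Philippines: (1 + 0.1797)/(1 − 0.0070) − 1 = 18.8016%
Differential = -5.6207% − 18.8016% = -24.4223% → -24.42%.

-24.42%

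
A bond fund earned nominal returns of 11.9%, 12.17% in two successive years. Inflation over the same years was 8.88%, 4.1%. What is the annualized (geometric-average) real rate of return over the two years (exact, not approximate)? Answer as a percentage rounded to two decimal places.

Nominal growth factor = 1.1190 × 1.1217 = 1.25518230
Price-level growth factor = 1.0888 × 1.0410 = 1.13344080
Real growth factor = 1.25518230 / 1.13344080 = 1.10740879
Annualized real rate = 1.10740879^(1/2) − 1 = 5.2335% → 5.23%.

5.23%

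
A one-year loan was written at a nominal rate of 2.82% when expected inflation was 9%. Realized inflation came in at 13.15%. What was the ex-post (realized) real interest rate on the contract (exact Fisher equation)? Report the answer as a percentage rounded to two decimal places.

-9.13%

Ex-post: (1 + 0.0282)/(1 + 0.1315) − 1 = -9.1295%
So the realized real rate is -9.13%.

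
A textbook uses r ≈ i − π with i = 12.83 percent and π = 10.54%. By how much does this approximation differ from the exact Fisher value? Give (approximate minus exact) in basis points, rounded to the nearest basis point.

22 basis points

Approximate: r ≈ 12.830% − 10.540% = 2.2900%
Exact: (1 + 0.1283)/(1 + 0.1054) − 1 = 2.0716%
Error = 2.2900% − 2.0716% = 0.2184% → 22 basis points.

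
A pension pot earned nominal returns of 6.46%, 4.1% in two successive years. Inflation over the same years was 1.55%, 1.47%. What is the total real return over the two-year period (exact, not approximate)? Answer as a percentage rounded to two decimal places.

Nominal growth factor = 1.0646 × 1.0410 = 1.108249
Price-level growth factor = 1.0155 × 1.0147 = 1.030428
Real growth factor = 1.108249 / 1.030428 = 1.075523
Total real return = 1.075523 − 1 → 7.55%.

7.55%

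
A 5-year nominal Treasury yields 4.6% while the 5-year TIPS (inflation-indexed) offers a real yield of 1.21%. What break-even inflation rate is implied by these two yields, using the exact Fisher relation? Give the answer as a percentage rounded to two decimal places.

3.35%

(1 + π) = (1 + i)/(1 + r) = 1.04600 / 1.01210 = 1.033495
Break-even inflation = 1.033495 − 1 → 3.35%.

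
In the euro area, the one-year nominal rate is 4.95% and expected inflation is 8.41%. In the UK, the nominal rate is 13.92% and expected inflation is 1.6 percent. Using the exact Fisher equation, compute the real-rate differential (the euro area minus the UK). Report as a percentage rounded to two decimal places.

The euro area: (1 + 0.0495)/(1 + 0.0841) − 1 = -3.1916%
The UK: (1 + 0.1392)/(1 + 0.0160) − 1 = 12.1260%
Differential = -3.1916% − 12.1260% = -15.3176% → -15.32%.

-15.32%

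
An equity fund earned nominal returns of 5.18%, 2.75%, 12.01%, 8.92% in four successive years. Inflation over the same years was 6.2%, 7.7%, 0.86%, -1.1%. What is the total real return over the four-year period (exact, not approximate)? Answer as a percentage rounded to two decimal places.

15.56%

Nominal growth factor = 1.0518 × 1.0275 × 1.1201 × 1.0892 = 1.318498
Price-level growth factor = 1.0620 × 1.0770 × 1.0086 × 0.9890 = 1.140921
Real growth factor = 1.318498 / 1.140921 = 1.155644
Total real return = 1.155644 − 1 → 15.56%.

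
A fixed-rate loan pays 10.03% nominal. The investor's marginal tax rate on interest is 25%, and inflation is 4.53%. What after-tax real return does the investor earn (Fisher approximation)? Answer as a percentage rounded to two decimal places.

After-tax nominal return = 10.03% × (1 − 0.25) = 7.5225%.
r ≈ 7.5225% − 4.53% → 2.99%.

2.99%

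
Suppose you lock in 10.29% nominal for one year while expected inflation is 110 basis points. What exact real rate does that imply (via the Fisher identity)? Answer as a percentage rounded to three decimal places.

9.090%

By the Fisher identity, 1 + r = (1 + i)/(1 + π).
1 + r = 1.10290 / 1.01100 = 1.090900
r = 1.090900 − 1 = 9.0900%, i.e. 9.090%.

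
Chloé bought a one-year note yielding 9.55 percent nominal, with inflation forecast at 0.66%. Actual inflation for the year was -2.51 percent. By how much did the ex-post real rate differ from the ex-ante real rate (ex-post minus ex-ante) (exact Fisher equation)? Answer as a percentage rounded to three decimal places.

3.539%

Ex-ante: (1 + 0.0955)/(1 + 0.0066) − 1 = 8.8317%
Ex-post: (1 + 0.0955)/(1 − 0.0251) − 1 = 12.3705%
Difference (ex-post − ex-ante) = 3.5388% → 3.539%.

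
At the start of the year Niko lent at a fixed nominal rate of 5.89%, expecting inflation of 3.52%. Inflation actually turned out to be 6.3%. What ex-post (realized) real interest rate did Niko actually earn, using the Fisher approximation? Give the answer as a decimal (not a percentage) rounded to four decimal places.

Ex-post: 5.89% − 6.3% = -0.410%
So the realized real rate is -0.0041.

-0.0041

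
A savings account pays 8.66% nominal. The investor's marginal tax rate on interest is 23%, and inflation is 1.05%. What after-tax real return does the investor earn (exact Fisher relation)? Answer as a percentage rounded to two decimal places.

After-tax nominal return = 8.66% × (1 − 0.23) = 6.6682%.
1 + r = 1.066682 / 1.01050 = 1.055598
After-tax real rate = 1.055598 − 1 → 5.56%.

5.56%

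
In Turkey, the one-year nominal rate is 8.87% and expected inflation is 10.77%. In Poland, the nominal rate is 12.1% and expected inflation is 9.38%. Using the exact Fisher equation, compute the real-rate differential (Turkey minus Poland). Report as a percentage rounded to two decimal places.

Turkey: (1 + 0.0887)/(1 + 0.1077) − 1 = -1.7153%
Poland: (1 + 0.1210)/(1 + 0.0938) − 1 = 2.4867%
Differential = -1.7153% − 2.4867% = -4.2020% → -4.20%.

-4.20%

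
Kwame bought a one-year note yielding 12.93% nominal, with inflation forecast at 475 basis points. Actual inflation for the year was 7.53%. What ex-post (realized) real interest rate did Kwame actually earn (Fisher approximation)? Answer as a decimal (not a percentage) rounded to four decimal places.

0.0540

Ex-post: 12.93% − 7.53% = 5.400%
So the realized real rate is 0.0540.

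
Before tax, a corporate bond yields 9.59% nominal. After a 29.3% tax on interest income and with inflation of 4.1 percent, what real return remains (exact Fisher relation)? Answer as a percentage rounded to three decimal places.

2.575%

After-tax nominal return = 9.59% × (1 − 0.293) = 6.78013%.
1 + r = 1.0678013 / 1.04100 = 1.025746
After-tax real rate = 1.025746 − 1 → 2.575%.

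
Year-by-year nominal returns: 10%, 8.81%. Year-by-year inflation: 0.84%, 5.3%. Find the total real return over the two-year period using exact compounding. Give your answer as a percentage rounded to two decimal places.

12.72%

Nominal growth factor = 1.1000 × 1.0881 = 1.196910
Price-level growth factor = 1.0084 × 1.0530 = 1.061845
Real growth factor = 1.196910 / 1.061845 = 1.127198
Total real return = 1.127198 − 1 → 12.72%.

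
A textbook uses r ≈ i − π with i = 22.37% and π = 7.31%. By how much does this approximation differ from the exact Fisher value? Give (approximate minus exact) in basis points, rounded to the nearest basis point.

Approximate: r ≈ 22.370% − 7.310% = 15.0600%
Exact: (1 + 0.2237)/(1 + 0.0731) − 1 = 14.0341%
Error = 15.0600% − 14.0341% = 1.0259% → 103 basis points.

103 basis points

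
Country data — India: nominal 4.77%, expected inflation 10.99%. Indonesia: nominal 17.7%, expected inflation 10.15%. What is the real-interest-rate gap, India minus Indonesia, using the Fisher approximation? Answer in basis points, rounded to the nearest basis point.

India: 4.77% − 10.99% = -6.220%
Indonesia: 17.7% − 10.15% = 7.550%
Differential = -13.770% → -1377 basis points.

-1377 basis points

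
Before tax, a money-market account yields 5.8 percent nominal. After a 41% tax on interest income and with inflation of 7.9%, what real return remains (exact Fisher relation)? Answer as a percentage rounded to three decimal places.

-4.150%

After-tax nominal return = 5.8% × (1 − 0.41) = 3.4220%.
1 + r = 1.03422 / 1.07900 = 0.958499
After-tax real rate = 0.958499 − 1 → -4.150%.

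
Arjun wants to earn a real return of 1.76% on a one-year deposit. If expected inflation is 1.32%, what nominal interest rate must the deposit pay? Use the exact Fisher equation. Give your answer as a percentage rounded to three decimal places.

(1 + i) = (1 + r)(1 + π) = 1.01760 × 1.01320 = 1.03103232
i = 1.03103232 − 1, so the required nominal rate is 3.103%.

3.103%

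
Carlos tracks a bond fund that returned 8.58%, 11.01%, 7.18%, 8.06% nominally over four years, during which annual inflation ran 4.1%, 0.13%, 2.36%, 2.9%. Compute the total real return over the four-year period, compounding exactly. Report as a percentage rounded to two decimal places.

27.15%

Nominal growth factor = 1.0858 × 1.1101 × 1.0718 × 1.0806 = 1.396017
Price-level growth factor = 1.0410 × 1.0013 × 1.0236 × 1.0290 = 1.097894
Real growth factor = 1.396017 / 1.097894 = 1.271540
Total real return = 1.271540 − 1 → 27.15%.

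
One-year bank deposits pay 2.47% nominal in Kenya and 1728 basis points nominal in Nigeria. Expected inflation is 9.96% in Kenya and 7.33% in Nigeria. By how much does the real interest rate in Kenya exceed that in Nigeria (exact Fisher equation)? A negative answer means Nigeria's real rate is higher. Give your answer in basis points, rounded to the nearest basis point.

Kenya: (1 + 0.0247)/(1 + 0.0996) − 1 = -6.8116%
Nigeria: (1 + 0.1728)/(1 + 0.0733) − 1 = 9.2705%
Differential = -6.8116% − 9.2705% = -16.0820% → -1608 basis points.

-1608 basis points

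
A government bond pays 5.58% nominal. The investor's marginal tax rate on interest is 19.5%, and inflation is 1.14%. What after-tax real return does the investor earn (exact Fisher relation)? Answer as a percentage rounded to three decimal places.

After-tax nominal return = 5.58% × (1 − 0.195) = 4.4919%.
1 + r = 1.044919 / 1.01140 = 1.033141
After-tax real rate = 1.033141 − 1 → 3.314%.

3.314%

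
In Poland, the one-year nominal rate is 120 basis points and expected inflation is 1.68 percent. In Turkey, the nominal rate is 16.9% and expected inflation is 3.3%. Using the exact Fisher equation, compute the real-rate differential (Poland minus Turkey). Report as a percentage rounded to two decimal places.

-13.64%

Poland: (1 + 0.0120)/(1 + 0.0168) − 1 = -0.4721%
Turkey: (1 + 0.1690)/(1 + 0.0330) − 1 = 13.1655%
Differential = -0.4721% − 13.1655% = -13.6376% → -13.64%.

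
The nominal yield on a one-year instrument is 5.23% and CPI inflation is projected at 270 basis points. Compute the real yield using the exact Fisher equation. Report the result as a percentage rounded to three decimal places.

1 + r = 1.05230 / 1.02700 = 1.0246349
r = 1.0246349 − 1 = 2.46349%, i.e. 2.463%.

2.463%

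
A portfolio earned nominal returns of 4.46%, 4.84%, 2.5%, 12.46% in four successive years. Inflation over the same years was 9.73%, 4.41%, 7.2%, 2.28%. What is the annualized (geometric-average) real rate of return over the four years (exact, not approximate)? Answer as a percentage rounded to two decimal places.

Nominal growth factor = 1.0446 × 1.0484 × 1.0250 × 1.1246 = 1.26240579
Price-level growth factor = 1.0973 × 1.0441 × 1.0720 × 1.0228 = 1.25618320
Real growth factor = 1.26240579 / 1.25618320 = 1.00495357
Annualized real rate = 1.00495357^(1/4) − 1 = 0.1236% → 0.12%.

0.12%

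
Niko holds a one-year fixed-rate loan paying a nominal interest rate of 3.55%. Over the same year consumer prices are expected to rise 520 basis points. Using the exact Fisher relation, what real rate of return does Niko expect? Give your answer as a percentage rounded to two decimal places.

-1.57%

1 + r = 1.03550 / 1.05200 = 0.984316
r = 0.984316 − 1 = -1.5684%, i.e. -1.57%.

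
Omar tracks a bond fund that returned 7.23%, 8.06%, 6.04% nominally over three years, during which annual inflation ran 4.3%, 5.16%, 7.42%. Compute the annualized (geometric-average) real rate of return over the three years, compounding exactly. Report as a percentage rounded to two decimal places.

Nominal growth factor = 1.0723 × 1.0806 × 1.0604 = 1.22871451
Price-level growth factor = 1.0430 × 1.0516 × 1.0742 = 1.17820275
Real growth factor = 1.22871451 / 1.17820275 = 1.04287187
Annualized real rate = 1.04287187^(1/3) − 1 = 1.4091% → 1.41%.

1.41%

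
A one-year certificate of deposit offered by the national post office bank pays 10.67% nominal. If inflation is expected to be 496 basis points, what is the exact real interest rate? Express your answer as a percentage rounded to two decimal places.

By the Fisher equation, 1 + r = (1 + i)/(1 + π).
1 + r = 1.10670 / 1.04960 = 1.054402
r = 1.054402 − 1 = 5.4402%, i.e. 5.44%.

5.44%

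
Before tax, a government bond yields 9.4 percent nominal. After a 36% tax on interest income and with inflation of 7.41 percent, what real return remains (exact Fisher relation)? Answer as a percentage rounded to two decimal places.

After-tax nominal return = 9.4% × (1 − 0.36) = 6.0160%.
1 + r = 1.06016 / 1.07410 = 0.987022
After-tax real rate = 0.987022 − 1 → -1.30%.

-1.30%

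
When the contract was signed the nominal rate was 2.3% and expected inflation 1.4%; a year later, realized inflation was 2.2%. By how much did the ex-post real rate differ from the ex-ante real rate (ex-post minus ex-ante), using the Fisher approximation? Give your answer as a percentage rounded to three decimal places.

Ex-ante: 2.3% − 1.4% = 0.900%
Ex-post: 2.3% − 2.2% = 0.100%
Difference (ex-post − ex-ante) = -0.8000% → -0.800%.

-0.800%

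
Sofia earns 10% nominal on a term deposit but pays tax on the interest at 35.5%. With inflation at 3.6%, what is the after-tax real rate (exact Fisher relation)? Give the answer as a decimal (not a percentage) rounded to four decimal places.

After-tax nominal return = 10% × (1 − 0.355) = 6.4500%.
1 + r = 1.06450 / 1.03600 = 1.027510
After-tax real rate = 1.027510 − 1 → 0.0275.

0.0275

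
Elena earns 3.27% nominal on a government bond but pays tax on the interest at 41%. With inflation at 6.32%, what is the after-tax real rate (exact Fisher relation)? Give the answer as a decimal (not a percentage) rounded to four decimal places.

After-tax nominal return = 3.27% × (1 − 0.41) = 1.9293%.
1 + r = 1.019293 / 1.06320 = 0.958703
After-tax real rate = 0.958703 − 1 → -0.0413.

-0.0413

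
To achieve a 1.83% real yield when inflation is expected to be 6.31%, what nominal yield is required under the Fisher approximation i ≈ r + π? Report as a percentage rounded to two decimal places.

8.14%

i ≈ r + π = 1.83% + 6.31% = 8.14%.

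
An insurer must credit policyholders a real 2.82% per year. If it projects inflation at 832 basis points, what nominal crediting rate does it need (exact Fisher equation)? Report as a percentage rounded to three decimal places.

(1 + i) = (1 + r)(1 + π) = 1.02820 × 1.08320 = 1.11374624
i = 1.11374624 − 1, so the required nominal rate is 11.375%.

11.375%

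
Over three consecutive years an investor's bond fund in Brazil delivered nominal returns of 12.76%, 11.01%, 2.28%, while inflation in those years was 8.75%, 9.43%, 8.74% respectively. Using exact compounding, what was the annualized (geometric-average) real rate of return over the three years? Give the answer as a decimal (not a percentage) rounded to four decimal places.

Nominal growth factor = 1.1276 × 1.1101 × 1.0228 = 1.28028863
Price-level growth factor = 1.0875 × 1.0943 × 1.0874 = 1.29406173
Real growth factor = 1.28028863 / 1.29406173 = 0.98935669
Annualized real rate = 0.98935669^(1/3) − 1 = -0.3560% → -0.0036.

-0.0036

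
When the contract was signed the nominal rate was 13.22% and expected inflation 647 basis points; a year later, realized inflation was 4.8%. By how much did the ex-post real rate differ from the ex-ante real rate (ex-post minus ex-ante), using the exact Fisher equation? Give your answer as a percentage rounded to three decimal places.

Ex-ante: (1 + 0.1322)/(1 + 0.0647) − 1 = 6.33981%
Ex-post: (1 + 0.1322)/(1 + 0.0480) − 1 = 8.03435%
Difference (ex-post − ex-ante) = 1.69454% → 1.695%.

1.695%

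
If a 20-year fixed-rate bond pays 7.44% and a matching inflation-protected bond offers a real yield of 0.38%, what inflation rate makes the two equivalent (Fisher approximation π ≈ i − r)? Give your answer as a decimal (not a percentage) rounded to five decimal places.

0.07060

π ≈ i − r = 7.44% − 0.38% → 0.07060.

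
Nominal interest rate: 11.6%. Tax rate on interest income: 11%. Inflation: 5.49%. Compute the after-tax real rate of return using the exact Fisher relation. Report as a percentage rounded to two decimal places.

4.58%

After-tax nominal return = 11.6% × (1 − 0.11) = 10.3240%.
1 + r = 1.10324 / 1.05490 = 1.045824
After-tax real rate = 1.045824 − 1 → 4.58%.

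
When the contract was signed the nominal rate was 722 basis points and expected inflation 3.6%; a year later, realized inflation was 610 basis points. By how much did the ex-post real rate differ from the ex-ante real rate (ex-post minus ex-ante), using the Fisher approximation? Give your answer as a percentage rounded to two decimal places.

-2.50%

Ex-ante: 7.22% − 3.6% = 3.620%
Ex-post: 7.22% − 6.1% = 1.120%
Difference (ex-post − ex-ante) = -2.5000% → -2.50%.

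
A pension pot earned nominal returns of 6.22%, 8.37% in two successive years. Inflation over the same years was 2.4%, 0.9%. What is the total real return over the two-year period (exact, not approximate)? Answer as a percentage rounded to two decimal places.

11.41%

Nominal growth factor = 1.0622 × 1.0837 = 1.151106
Price-level growth factor = 1.0240 × 1.0090 = 1.033216
Real growth factor = 1.151106 / 1.033216 = 1.114100
Total real return = 1.114100 − 1 → 11.41%.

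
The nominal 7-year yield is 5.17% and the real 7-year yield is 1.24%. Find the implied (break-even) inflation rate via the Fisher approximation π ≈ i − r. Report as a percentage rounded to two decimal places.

3.93%

π ≈ i − r = 5.17% − 1.24% → 3.93%.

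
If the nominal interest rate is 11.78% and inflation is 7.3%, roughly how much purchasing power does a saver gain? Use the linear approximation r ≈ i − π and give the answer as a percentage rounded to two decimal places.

r ≈ i − π = 11.78% − 7.3% = 4.48%.

4.48%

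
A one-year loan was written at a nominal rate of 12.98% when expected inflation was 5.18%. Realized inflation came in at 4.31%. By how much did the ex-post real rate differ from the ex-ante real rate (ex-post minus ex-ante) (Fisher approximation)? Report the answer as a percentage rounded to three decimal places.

Ex-ante: 12.98% − 5.18% = 7.800%
Ex-post: 12.98% − 4.31% = 8.670%
Difference (ex-post − ex-ante) = 0.8700% → 0.870%.

0.870%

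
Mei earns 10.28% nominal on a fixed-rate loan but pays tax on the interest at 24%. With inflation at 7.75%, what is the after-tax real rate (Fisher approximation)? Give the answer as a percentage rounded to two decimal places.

After-tax nominal return = 10.28% × (1 − 0.24) = 7.8128%.
r ≈ 7.8128% − 7.75% → 0.06%.

0.06%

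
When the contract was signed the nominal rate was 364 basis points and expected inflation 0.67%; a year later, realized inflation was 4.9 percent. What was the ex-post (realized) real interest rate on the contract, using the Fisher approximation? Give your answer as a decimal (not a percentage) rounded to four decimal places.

Ex-post: 3.64% − 4.9% = -1.260%
So the realized real rate is -0.0126.

-0.0126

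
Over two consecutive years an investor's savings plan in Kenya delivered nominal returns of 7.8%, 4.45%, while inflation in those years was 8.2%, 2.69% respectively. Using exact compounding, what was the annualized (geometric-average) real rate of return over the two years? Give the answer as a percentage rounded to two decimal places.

Nominal growth factor = 1.0780 × 1.0445 = 1.12597100
Price-level growth factor = 1.0820 × 1.0269 = 1.11110580
Real growth factor = 1.12597100 / 1.11110580 = 1.01337874
Annualized real rate = 1.01337874^(1/2) − 1 = 0.6667% → 0.67%.

0.67%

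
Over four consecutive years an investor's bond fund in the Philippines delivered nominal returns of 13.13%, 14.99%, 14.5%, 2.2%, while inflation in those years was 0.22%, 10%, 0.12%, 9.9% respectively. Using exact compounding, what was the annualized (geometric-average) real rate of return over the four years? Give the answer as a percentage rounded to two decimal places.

Nominal growth factor = 1.1313 × 1.1499 × 1.1450 × 1.0220 = 1.52227896
Price-level growth factor = 1.0022 × 1.1000 × 1.0012 × 1.0990 = 1.21301345
Real growth factor = 1.52227896 / 1.21301345 = 1.25495637
Annualized real rate = 1.25495637^(1/4) − 1 = 5.8418% → 5.84%.

5.84%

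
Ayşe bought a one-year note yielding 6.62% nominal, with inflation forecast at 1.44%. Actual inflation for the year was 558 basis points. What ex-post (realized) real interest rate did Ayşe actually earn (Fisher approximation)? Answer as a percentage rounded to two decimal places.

Ex-post: 6.62% − 5.58% = 1.040%
So the realized real rate is 1.04%.

1.04%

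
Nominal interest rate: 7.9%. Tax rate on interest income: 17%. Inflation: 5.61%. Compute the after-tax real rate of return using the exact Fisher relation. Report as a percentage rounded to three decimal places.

After-tax nominal return = 7.9% × (1 − 0.17) = 6.5570%.
1 + r = 1.06557 / 1.05610 = 1.008967
After-tax real rate = 1.008967 − 1 → 0.897%.

0.897%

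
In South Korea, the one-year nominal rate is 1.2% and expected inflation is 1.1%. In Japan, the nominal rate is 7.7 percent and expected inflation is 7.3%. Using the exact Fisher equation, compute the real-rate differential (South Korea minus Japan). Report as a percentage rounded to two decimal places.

-0.27%

South Korea: (1 + 0.0120)/(1 + 0.0110) − 1 = 0.0989%
Japan: (1 + 0.0770)/(1 + 0.0730) − 1 = 0.3728%
Differential = 0.0989% − 0.3728% = -0.2739% → -0.27%.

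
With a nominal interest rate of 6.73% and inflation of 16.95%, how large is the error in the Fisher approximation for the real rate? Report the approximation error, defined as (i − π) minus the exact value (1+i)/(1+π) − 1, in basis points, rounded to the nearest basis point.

Approximate: r ≈ 6.730% − 16.950% = -10.2200%
Exact: (1 + 0.0673)/(1 + 0.1695) − 1 = -8.7388%
Error = -10.2200% − (-8.7388%) = -1.4812% → -148 basis points.

-148 basis points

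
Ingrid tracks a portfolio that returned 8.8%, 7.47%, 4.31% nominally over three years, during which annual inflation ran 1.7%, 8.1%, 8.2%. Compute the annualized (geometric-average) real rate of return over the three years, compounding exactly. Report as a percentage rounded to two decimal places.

Compound the nominal returns: 1.0880 × 1.0747 × 1.0431 = 1.21966929.
Compound inflation: 1.0170 × 1.0810 × 1.0820 = 1.18952591.
Deflate: 1.21966929 / 1.18952591 = 1.02534067.
Annualized real rate = 1.02534067^(1/3) − 1 = 0.8377% → 0.84%.

0.84%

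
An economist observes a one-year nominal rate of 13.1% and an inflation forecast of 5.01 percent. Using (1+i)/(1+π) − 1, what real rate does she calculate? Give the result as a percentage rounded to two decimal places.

By the Fisher relation, 1 + r = (1 + i)/(1 + π).
1 + r = 1.13100 / 1.05010 = 1.077040
r = 1.077040 − 1 = 7.7040%, i.e. 7.70%.

7.70%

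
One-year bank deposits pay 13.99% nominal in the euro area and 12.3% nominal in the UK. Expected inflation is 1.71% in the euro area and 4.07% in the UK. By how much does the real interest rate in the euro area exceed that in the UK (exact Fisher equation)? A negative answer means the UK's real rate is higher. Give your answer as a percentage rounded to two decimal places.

The euro area: (1 + 0.1399)/(1 + 0.0171) − 1 = 12.0735%
The UK: (1 + 0.1230)/(1 + 0.0407) − 1 = 7.9081%
Differential = 12.0735% − 7.9081% = 4.1654% → 4.17%.

4.17%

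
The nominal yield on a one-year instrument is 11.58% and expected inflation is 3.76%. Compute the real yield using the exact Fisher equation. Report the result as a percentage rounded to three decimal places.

7.537%

1 + r = 1.11580 / 1.03760 = 1.075366
r = 1.075366 − 1 = 7.5366%, i.e. 7.537%.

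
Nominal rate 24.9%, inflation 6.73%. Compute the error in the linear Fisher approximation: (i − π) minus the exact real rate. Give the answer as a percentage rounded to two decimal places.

1.15%

Approximate: r ≈ 24.900% − 6.730% = 18.1700%
Exact: (1 + 0.2490)/(1 + 0.0673) − 1 = 17.0243%
Error = 18.1700% − 17.0243% = 1.1457% → 1.15%.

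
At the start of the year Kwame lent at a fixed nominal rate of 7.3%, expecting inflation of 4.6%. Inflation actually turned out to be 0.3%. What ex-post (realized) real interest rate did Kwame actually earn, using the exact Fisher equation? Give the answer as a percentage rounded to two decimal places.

6.98%

Ex-post: (1 + 0.0730)/(1 + 0.0030) − 1 = 6.9791%
So the realized real rate is 6.98%.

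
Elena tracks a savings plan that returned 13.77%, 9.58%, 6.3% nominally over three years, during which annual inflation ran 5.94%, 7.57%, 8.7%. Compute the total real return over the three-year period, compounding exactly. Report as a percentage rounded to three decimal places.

6.982%

Compound the nominal returns: 1.1377 × 1.0958 × 1.0630 = 1.325233.
Compound inflation: 1.0594 × 1.0757 × 1.0870 = 1.238741.
Deflate: 1.325233 / 1.238741 = 1.069822.
Total real return = 1.069822 − 1 → 6.982%.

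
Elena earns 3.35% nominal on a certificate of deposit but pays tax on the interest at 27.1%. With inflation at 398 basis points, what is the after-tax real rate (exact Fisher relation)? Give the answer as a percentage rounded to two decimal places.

-1.48%

After-tax nominal return = 3.35% × (1 − 0.271) = 2.44215%.
1 + r = 1.0244215 / 1.03980 = 0.985210
After-tax real rate = 0.985210 − 1 → -1.48%.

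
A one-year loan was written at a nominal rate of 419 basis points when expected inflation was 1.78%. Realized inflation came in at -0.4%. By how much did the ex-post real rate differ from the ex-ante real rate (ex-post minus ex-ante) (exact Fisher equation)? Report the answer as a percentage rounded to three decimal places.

2.241%

Ex-ante: (1 + 0.0419)/(1 + 0.0178) − 1 = 2.3679%
Ex-post: (1 + 0.0419)/(1 − 0.0040) − 1 = 4.6084%
Difference (ex-post − ex-ante) = 2.2406% → 2.241%.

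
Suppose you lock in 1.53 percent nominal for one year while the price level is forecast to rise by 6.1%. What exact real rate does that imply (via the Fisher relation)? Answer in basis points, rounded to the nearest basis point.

-431 basis points

By the Fisher relation, 1 + r = (1 + i)/(1 + π).
1 + r = 1.01530 / 1.06100 = 0.956927
r = 0.956927 − 1 = -4.3073%, i.e. -431 basis points.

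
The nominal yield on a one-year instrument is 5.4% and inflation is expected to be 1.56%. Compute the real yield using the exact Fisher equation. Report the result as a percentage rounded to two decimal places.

3.78%

By the Fisher relation, 1 + r = (1 + i)/(1 + π).
1 + r = 1.05400 / 1.01560 = 1.037810
r = 1.037810 − 1 = 3.7810%, i.e. 3.78%.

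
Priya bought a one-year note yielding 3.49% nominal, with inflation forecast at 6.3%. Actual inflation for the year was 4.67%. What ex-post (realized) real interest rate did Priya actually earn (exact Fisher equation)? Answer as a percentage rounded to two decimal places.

Ex-post: (1 + 0.0349)/(1 + 0.0467) − 1 = -1.1274%
So the realized real rate is -1.13%.

-1.13%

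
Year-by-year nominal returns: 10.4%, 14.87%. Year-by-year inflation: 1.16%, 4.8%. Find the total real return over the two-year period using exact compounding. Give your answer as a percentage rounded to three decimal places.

Compound the nominal returns: 1.1040 × 1.1487 = 1.2681648.
Compound inflation: 1.0116 × 1.0480 = 1.0601568.
Deflate: 1.2681648 / 1.0601568 = 1.1962049.
Total real return = 1.1962049 − 1 → 19.620%.

19.620%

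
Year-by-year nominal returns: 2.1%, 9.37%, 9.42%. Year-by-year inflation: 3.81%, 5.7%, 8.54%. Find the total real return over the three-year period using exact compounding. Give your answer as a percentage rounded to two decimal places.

Nominal growth factor = 1.0210 × 1.0937 × 1.0942 = 1.221858
Price-level growth factor = 1.0381 × 1.0570 × 1.0854 = 1.190979
Real growth factor = 1.221858 / 1.190979 = 1.025927
Total real return = 1.025927 − 1 → 2.59%.

2.59%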